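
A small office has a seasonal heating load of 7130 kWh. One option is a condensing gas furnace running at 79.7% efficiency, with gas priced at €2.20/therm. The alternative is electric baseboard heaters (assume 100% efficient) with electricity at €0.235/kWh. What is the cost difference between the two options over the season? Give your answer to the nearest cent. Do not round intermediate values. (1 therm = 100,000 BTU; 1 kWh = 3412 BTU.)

€1004.02

Heat load = 7130 kWh × 3412 = 24,327,560 BTU
Gas: input = 24,327,560 / 0.797 = 30,523,915 BTU = 305.2 therm → 305.2 × €2.20 = €671.53
Electric: 24,327,560 BTU / 3412 = 7,130 kWh → × €0.235 = €1,675.55
Difference = |€671.53 − €1,675.55| = €1,004.02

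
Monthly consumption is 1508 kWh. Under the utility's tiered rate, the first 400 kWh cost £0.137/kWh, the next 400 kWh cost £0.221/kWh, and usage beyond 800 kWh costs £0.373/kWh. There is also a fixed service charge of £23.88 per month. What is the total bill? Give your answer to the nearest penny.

First 400 kWh × £0.137 = £54.80
Next 400 kWh × £0.221 = £88.40
Remaining 708 kWh × £0.373 = £264.08
Energy charge = £407.28; + service £23.88 = £431.16

£431.16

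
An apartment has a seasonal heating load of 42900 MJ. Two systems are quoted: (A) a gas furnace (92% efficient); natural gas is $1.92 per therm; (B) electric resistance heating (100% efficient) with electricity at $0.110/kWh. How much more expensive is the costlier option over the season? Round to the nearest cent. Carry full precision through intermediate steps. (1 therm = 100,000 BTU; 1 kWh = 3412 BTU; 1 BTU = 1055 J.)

$462.33

Heat load = 42900 MJ = 42,900,000,000 J / 1055 = 40,663,507 BTU
Gas: input = 40,663,507 / 0.92 = 44,199,464 BTU = 442 therm → 442 × $1.92 = $848.63
Electric: 40,663,507 BTU / 3412 = 11,920 kWh → × $0.110 = $1,310.96
Difference = |$848.63 − $1,310.96| = $462.33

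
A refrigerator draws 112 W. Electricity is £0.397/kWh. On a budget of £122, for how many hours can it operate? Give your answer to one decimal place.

2743.8 h

Energy budget = £122 / £0.397 per kWh = 307.3 kWh = 307,305 Wh
Runtime = 307,305 Wh / 112 W = 2,744 h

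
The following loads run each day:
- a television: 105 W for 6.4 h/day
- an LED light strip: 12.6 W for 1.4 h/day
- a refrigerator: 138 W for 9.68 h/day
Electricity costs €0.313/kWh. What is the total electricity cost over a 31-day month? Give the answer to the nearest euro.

television: 105 W × 6.4 h × 31 d = 20,832 Wh = 20.83 kWh
LED light strip: 12.6 W × 1.4 h × 31 d = 547 Wh = 0.5468 kWh
refrigerator: 138 W × 9.68 h × 31 d = 41,411 Wh = 41.41 kWh
Total energy = 20.83 + 0.5468 + 41.41 = 62.79 kWh
Cost = 62.79 kWh × €0.313 = €19.65 ≈ €20

€20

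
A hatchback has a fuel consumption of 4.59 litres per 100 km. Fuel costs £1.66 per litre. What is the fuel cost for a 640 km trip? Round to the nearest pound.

£49

Fuel = 4.59 L/100 km × 640 km / 100 = 29.38 L
Cost = 29.38 L × £1.66/L = £48.76 ≈ £49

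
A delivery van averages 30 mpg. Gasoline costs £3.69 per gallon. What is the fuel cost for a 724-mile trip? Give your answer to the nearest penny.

Fuel = 724 mi / 30 mpg = 24.13 gal
Cost = 24.13 gal × £3.69/gal = £89.05

£89.05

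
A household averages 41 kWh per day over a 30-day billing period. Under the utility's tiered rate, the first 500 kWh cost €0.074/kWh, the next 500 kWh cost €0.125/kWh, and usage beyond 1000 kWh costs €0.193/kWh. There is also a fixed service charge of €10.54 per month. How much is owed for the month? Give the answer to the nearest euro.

€154

Usage = 41 kWh/day × 30 days = 1230 kWh
First 500 kWh × €0.074 = €37.00
Next 500 kWh × €0.125 = €62.50
Remaining 230 kWh × €0.193 = €44.39
Energy charge = €143.89; + service €10.54 = €154.43 ≈ €154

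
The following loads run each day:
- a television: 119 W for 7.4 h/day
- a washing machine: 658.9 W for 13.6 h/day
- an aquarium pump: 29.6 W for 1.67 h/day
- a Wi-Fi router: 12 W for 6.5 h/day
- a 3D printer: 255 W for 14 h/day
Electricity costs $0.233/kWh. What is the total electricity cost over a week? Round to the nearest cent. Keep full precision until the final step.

television: 119 W × 7.4 h × 7 d = 6,164 Wh = 6.164 kWh
washing machine: 658.9 W × 13.6 h × 7 d = 62,727 Wh = 62.73 kWh
aquarium pump: 29.6 W × 1.67 h × 7 d = 346 Wh = 0.346 kWh
Wi-Fi router: 12 W × 6.5 h × 7 d = 546 Wh = 0.546 kWh
3D printer: 255 W × 14 h × 7 d = 24,990 Wh = 24.99 kWh
Total energy = 6.164 + 62.73 + 0.346 + 0.546 + 24.99 = 94.77 kWh
Cost = 94.77 kWh × $0.233 = $22.08

$22.08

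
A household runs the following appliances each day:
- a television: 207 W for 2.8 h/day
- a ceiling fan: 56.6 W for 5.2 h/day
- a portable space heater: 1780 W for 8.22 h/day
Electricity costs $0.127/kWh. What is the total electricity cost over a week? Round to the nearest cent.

$13.78

television: 207 W × 2.8 h × 7 d = 4,057 Wh = 4.057 kWh
ceiling fan: 56.6 W × 5.2 h × 7 d = 2,060 Wh = 2.06 kWh
portable space heater: 1780 W × 8.22 h × 7 d = 102,421 Wh = 102.4 kWh
Total energy = 4.057 + 2.06 + 102.4 = 108.5 kWh
Cost = 108.5 kWh × $0.127 = $13.78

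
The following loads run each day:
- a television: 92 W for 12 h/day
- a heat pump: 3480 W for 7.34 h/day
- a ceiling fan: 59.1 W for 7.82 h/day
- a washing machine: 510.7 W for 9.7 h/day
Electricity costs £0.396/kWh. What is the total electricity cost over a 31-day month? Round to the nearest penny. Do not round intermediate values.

television: 92 W × 12 h × 31 d = 34,224 Wh = 34.22 kWh
heat pump: 3480 W × 7.34 h × 31 d = 791,839 Wh = 791.8 kWh
ceiling fan: 59.1 W × 7.82 h × 31 d = 14,327 Wh = 14.33 kWh
washing machine: 510.7 W × 9.7 h × 31 d = 153,567 Wh = 153.6 kWh
Total energy = 34.22 + 791.8 + 14.33 + 153.6 = 994 kWh
Cost = 994 kWh × £0.396 = £393.61

£393.61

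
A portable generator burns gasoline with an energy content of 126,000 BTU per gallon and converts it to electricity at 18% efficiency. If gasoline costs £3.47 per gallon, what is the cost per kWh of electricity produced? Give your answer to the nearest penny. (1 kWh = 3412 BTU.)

£0.52

Electrical output per gallon = 126,000 BTU × 0.18 / 3412 BTU/kWh = 6.647 kWh
Cost per kWh = £3.47 / 6.647 kWh = £0.522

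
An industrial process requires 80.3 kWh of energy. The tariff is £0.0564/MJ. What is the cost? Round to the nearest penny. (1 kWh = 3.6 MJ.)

80.3 kWh × (3.6 MJ/kWh) = 289.1 MJ
Cost = 289.1 MJ × £0.0564/MJ = £16.30

£16.30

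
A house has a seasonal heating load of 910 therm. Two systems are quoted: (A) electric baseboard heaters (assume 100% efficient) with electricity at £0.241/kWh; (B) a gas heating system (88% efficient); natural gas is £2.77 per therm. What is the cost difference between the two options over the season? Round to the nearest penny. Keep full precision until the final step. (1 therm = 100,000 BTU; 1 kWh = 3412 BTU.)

Heat load = 910 therm × 100,000 = 91,000,000 BTU
Gas: input = 91,000,000 / 0.88 = 103,409,091 BTU = 1,034 therm → 1,034 × £2.77 = £2,864.43
Electric: 91,000,000 BTU / 3412 = 26,670 kWh → × £0.241 = £6,427.61
Difference = |£2,864.43 − £6,427.61| = £3,563.18

£3563.18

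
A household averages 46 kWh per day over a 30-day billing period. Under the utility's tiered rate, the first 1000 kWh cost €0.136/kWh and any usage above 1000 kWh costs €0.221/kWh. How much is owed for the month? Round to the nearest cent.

Usage = 46 kWh/day × 30 days = 1380 kWh
First 1000 kWh × €0.136 = €136.00
Remaining 380 kWh × €0.221 = €83.98
Total = €219.98

€219.98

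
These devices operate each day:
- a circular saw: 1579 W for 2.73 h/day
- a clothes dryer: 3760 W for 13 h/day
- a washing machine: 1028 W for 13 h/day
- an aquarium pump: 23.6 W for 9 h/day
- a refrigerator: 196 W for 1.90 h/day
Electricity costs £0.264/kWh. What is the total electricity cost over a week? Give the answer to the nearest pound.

circular saw: 1579 W × 2.73 h × 7 d = 30,175 Wh = 30.17 kWh
clothes dryer: 3760 W × 13 h × 7 d = 342,160 Wh = 342.2 kWh
washing machine: 1028 W × 13 h × 7 d = 93,548 Wh = 93.55 kWh
aquarium pump: 23.6 W × 9 h × 7 d = 1,487 Wh = 1.487 kWh
refrigerator: 196 W × 1.90 h × 7 d = 2,607 Wh = 2.607 kWh
Total energy = 30.17 + 342.2 + 93.55 + 1.487 + 2.607 = 470 kWh
Cost = 470 kWh × £0.264 = £124.07 ≈ £124

£124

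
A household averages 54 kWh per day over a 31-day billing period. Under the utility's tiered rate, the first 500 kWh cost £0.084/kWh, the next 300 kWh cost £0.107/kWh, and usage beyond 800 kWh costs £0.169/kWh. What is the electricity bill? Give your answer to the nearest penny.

£221.81

Usage = 54 kWh/day × 31 days = 1674 kWh
First 500 kWh × £0.084 = £42.00
Next 300 kWh × £0.107 = £32.10
Remaining 874 kWh × £0.169 = £147.71
Total = £221.81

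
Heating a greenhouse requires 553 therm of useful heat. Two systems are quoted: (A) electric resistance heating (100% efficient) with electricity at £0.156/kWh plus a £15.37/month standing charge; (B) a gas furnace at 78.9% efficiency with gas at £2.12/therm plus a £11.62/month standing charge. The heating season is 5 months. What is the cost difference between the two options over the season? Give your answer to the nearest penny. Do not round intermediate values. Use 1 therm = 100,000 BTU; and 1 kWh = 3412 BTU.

Heat load = 553 therm × 100,000 = 55,300,000 BTU
Gas: input = 55,300,000 / 0.789 = 70,088,720 BTU = 700.9 therm → 700.9 × £2.12 = £1,485.88; + 5 × £11.62 standing = £1,543.98
Electric: 55,300,000 BTU / 3412 = 16,210 kWh → × £0.156 = £2,528.37; + 5 × £15.37 standing = £2,605.22
Difference = |£1,543.98 − £2,605.22| = £1,061.24

£1061.24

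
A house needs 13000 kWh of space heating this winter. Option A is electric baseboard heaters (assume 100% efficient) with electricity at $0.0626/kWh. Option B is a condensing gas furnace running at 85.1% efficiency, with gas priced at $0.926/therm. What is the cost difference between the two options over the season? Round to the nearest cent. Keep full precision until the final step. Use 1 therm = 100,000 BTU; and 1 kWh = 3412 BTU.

$331.15

Heat load = 13000 kWh × 3412 = 44,356,000 BTU
Gas: input = 44,356,000 / 0.851 = 52,122,209 BTU = 521.2 therm → 521.2 × $0.926 = $482.65
Electric: 44,356,000 BTU / 3412 = 13,000 kWh → × $0.0626 = $813.80
Difference = |$482.65 − $813.80| = $331.15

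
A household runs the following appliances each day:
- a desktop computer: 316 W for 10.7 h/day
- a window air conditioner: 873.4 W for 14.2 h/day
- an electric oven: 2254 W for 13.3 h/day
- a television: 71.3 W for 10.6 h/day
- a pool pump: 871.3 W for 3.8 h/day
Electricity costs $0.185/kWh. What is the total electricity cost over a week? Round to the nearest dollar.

desktop computer: 316 W × 10.7 h × 7 d = 23,668 Wh = 23.67 kWh
window air conditioner: 873.4 W × 14.2 h × 7 d = 86,816 Wh = 86.82 kWh
electric oven: 2254 W × 13.3 h × 7 d = 209,847 Wh = 209.8 kWh
television: 71.3 W × 10.6 h × 7 d = 5,290 Wh = 5.29 kWh
pool pump: 871.3 W × 3.8 h × 7 d = 23,177 Wh = 23.18 kWh
Total energy = 23.67 + 86.82 + 209.8 + 5.29 + 23.18 = 348.8 kWh
Cost = 348.8 kWh × $0.185 = $64.53 ≈ $65

$65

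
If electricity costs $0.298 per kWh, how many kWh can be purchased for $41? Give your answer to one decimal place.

$41 / $0.298 per kWh = 137.6 kWh

137.6 kWh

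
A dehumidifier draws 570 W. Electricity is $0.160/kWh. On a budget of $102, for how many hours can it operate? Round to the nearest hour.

1118 h

Energy budget = $102 / $0.160 per kWh = 637.5 kWh = 637,500 Wh
Runtime = 637,500 Wh / 570 W = 1,118 h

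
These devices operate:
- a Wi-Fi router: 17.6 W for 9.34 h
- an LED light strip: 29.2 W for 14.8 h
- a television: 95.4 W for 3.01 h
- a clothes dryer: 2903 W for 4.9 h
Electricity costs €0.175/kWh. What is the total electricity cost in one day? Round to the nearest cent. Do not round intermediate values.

Wi-Fi router: 17.6 W × 9.34 h = 164 Wh = 0.1644 kWh
LED light strip: 29.2 W × 14.8 h = 432 Wh = 0.4322 kWh
television: 95.4 W × 3.01 h = 287 Wh = 0.2872 kWh
clothes dryer: 2903 W × 4.9 h = 14,225 Wh = 14.22 kWh
Total energy = 0.1644 + 0.4322 + 0.2872 + 14.22 = 15.11 kWh
Cost = 15.11 kWh × €0.175 = €2.64

€2.64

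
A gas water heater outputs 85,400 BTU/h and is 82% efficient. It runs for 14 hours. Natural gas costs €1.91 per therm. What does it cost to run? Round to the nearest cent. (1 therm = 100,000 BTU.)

€27.85

Heat delivered = 85,400 BTU/h × 14 h = 1,195,600 BTU
Gas input = 1,195,600 / 0.82 = 1,458,049 BTU
= 1,458,049 / 100,000 = 14.58 therm
Cost = 14.58 × €1.91/therm = €27.85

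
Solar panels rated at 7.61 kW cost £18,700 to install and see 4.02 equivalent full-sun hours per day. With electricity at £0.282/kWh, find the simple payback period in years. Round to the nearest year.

Daily generation = 7.61 kW × 4.02 h = 30.59 kWh
Annual generation = 30.59 × 365 = 11166 kWh
Annual savings = 11166 × £0.282 = £3,148.86
Payback = £18,700 / £3,148.86 = 5.94 years

6 years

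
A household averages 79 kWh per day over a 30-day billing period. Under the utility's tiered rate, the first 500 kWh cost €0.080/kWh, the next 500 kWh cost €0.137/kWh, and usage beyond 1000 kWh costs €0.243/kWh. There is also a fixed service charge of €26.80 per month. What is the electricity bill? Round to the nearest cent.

€468.21

Usage = 79 kWh/day × 30 days = 2370 kWh
First 500 kWh × €0.080 = €40.00
Next 500 kWh × €0.137 = €68.50
Remaining 1370 kWh × €0.243 = €332.91
Energy charge = €441.41; + service €26.80 = €468.21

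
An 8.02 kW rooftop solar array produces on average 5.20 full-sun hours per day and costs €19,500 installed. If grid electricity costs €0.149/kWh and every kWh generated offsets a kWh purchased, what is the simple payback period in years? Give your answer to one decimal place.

8.6 years

Daily generation = 8.02 kW × 5.20 h = 41.7 kWh
Annual generation = 41.7 × 365 = 15222 kWh
Annual savings = 15222 × €0.149 = €2,268.07
Payback = €19,500 / €2,268.07 = 8.6 years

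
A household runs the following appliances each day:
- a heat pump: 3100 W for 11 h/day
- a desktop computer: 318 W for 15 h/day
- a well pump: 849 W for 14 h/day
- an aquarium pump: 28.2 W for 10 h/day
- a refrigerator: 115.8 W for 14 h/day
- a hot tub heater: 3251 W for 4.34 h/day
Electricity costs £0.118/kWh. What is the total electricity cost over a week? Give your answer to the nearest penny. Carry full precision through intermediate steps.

£55.15

heat pump: 3100 W × 11 h × 7 d = 238,700 Wh = 238.7 kWh
desktop computer: 318 W × 15 h × 7 d = 33,390 Wh = 33.39 kWh
well pump: 849 W × 14 h × 7 d = 83,202 Wh = 83.2 kWh
aquarium pump: 28.2 W × 10 h × 7 d = 1,974 Wh = 1.974 kWh
refrigerator: 115.8 W × 14 h × 7 d = 11,348 Wh = 11.35 kWh
hot tub heater: 3251 W × 4.34 h × 7 d = 98,765 Wh = 98.77 kWh
Total energy = 238.7 + 33.39 + 83.2 + 1.974 + 11.35 + 98.77 = 467.4 kWh
Cost = 467.4 kWh × £0.118 = £55.15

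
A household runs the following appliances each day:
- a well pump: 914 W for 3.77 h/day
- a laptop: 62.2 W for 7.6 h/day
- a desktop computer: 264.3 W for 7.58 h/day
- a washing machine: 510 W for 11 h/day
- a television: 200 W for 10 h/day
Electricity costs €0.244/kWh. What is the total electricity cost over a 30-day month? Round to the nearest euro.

€99

well pump: 914 W × 3.77 h × 30 d = 103,373 Wh = 103.4 kWh
laptop: 62.2 W × 7.6 h × 30 d = 14,182 Wh = 14.18 kWh
desktop computer: 264.3 W × 7.58 h × 30 d = 60,102 Wh = 60.1 kWh
washing machine: 510 W × 11 h × 30 d = 168,300 Wh = 168.3 kWh
television: 200 W × 10 h × 30 d = 60,000 Wh = 60 kWh
Total energy = 103.4 + 14.18 + 60.1 + 168.3 + 60 = 406 kWh
Cost = 406 kWh × €0.244 = €99.05 ≈ €99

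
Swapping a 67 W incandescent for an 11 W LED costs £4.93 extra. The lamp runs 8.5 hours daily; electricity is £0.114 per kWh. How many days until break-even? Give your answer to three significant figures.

Power saved = 67 − 11 = 56 W
Daily energy saved = 56 W × 8.5 h = 476 Wh = 0.476 kWh
Daily savings = 0.476 × £0.114 = £0.0543
Payback = £4.93 / £0.0543 per day = 90.85 days

90.9 days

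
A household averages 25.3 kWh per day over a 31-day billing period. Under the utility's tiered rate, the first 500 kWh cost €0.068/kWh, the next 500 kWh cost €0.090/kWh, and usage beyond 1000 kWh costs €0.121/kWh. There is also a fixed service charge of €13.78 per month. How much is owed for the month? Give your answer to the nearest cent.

Usage = 25.3 kWh/day × 31 days = 784.3 kWh
First 500 kWh × €0.068 = €34.00
Next 284.3 kWh × €0.090 = €25.59
Remaining tier: 0 kWh (not reached)
Energy charge = €59.59; + service €13.78 = €73.37

€73.37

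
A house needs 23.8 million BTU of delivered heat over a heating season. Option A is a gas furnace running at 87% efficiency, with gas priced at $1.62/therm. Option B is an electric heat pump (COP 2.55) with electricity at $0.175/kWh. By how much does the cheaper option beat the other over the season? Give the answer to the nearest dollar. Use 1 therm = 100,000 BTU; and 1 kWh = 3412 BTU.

Heat load = 23.8 × 10⁶ BTU = 23,800,000 BTU
Gas: input = 23,800,000 / 0.87 = 27,356,322 BTU = 273.6 therm → 273.6 × $1.62 = $443.17
Heat pump: 23,800,000 BTU / 3412 = 6,975 kWh heat; / 2.55 = 2,735 kWh in → × $0.175 = $478.70
Difference = |$443.17 − $478.70| = $35.53 ≈ $36

$36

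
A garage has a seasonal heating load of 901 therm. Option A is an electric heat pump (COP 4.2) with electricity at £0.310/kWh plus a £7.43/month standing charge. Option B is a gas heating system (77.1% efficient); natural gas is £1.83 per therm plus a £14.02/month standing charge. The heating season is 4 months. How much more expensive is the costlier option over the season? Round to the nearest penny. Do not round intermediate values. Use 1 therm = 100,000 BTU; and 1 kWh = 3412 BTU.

Heat load = 901 therm × 100,000 = 90,100,000 BTU
Gas: input = 90,100,000 / 0.771 = 116,861,219 BTU = 1,169 therm → 1,169 × £1.83 = £2,138.56; + 4 × £14.02 standing = £2,194.64
Heat pump: 90,100,000 BTU / 3412 = 26,410 kWh heat; / 4.2 = 6,287 kWh in → × £0.310 = £1,949.07; + 4 × £7.43 standing = £1,978.79
Difference = |£2,194.64 − £1,978.79| = £215.85

£215.85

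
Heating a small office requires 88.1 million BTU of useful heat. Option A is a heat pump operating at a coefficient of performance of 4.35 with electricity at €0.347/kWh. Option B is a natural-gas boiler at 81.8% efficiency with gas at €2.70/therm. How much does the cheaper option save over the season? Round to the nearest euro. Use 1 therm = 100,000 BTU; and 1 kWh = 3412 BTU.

Heat load = 88.1 × 10⁶ BTU = 88,100,000 BTU
Gas: input = 88,100,000 / 0.818 = 107,701,711 BTU = 1,077 therm → 1,077 × €2.70 = €2,907.95
Heat pump: 88,100,000 BTU / 3412 = 25,820 kWh heat; / 4.35 = 5,936 kWh in → × €0.347 = €2,059.71
Difference = |€2,907.95 − €2,059.71| = €848.23 ≈ €848

€848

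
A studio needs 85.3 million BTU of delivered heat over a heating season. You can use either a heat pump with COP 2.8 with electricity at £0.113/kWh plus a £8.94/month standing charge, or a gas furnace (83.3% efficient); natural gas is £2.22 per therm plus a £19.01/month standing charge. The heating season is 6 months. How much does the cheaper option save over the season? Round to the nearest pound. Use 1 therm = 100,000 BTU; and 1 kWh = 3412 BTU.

Heat load = 85.3 × 10⁶ BTU = 85,300,000 BTU
Gas: input = 85,300,000 / 0.833 = 102,400,960 BTU = 1,024 therm → 1,024 × £2.22 = £2,273.30; + 6 × £19.01 standing = £2,387.36
Heat pump: 85,300,000 BTU / 3412 = 25,000 kWh heat; / 2.8 = 8,929 kWh in → × £0.113 = £1,008.93; + 6 × £8.94 standing = £1,062.57
Difference = |£2,387.36 − £1,062.57| = £1,324.79 ≈ £1325

£1325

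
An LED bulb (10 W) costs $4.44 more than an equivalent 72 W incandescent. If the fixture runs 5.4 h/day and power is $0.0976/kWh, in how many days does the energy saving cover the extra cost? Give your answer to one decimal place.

Power saved = 72 − 10 = 62 W
Daily energy saved = 62 W × 5.4 h = 334.8 Wh = 0.3348 kWh
Daily savings = 0.3348 × $0.0976 = $0.0327
Payback = $4.44 / $0.0327 per day = 135.9 days

135.9 days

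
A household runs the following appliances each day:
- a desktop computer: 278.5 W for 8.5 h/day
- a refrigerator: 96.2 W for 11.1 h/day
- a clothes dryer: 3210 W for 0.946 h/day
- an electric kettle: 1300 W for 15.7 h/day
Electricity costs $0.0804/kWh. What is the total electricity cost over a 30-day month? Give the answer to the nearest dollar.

$65

desktop computer: 278.5 W × 8.5 h × 30 d = 71,018 Wh = 71.02 kWh
refrigerator: 96.2 W × 11.1 h × 30 d = 32,035 Wh = 32.03 kWh
clothes dryer: 3210 W × 0.946 h × 30 d = 91,100 Wh = 91.1 kWh
electric kettle: 1300 W × 15.7 h × 30 d = 612,300 Wh = 612.3 kWh
Total energy = 71.02 + 32.03 + 91.1 + 612.3 = 806.5 kWh
Cost = 806.5 kWh × $0.0804 = $64.84 ≈ $65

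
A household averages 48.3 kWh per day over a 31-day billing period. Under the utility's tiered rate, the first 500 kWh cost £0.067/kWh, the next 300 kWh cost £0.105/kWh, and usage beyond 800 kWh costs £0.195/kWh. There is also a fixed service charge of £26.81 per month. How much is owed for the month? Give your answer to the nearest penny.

£227.78

Usage = 48.3 kWh/day × 31 days = 1497.3 kWh
First 500 kWh × £0.067 = £33.50
Next 300 kWh × £0.105 = £31.50
Remaining 697.3 kWh × £0.195 = £135.97
Energy charge = £200.97; + service £26.81 = £227.78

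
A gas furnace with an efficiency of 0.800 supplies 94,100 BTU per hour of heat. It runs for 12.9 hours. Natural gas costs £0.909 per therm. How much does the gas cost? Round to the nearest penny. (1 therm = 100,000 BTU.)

Heat delivered = 94,100 BTU/h × 12.9 h = 1,213,890 BTU
Gas input = 1,213,890 / 0.800 = 1,517,362 BTU
= 1,517,362 / 100,000 = 15.17 therm
Cost = 15.17 × £0.909/therm = £13.79

£13.79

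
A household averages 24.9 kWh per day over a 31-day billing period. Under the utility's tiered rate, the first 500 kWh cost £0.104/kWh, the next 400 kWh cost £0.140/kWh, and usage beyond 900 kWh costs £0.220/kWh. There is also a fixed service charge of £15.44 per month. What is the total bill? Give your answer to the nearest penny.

£105.51

Usage = 24.9 kWh/day × 31 days = 771.9 kWh
First 500 kWh × £0.104 = £52.00
Next 271.9 kWh × £0.140 = £38.07
Remaining tier: 0 kWh (not reached)
Energy charge = £90.07; + service £15.44 = £105.51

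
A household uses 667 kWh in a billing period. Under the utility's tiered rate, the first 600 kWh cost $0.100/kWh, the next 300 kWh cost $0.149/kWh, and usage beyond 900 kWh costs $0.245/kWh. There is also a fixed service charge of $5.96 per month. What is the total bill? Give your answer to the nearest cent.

$75.94

First 600 kWh × $0.100 = $60.00
Next 67 kWh × $0.149 = $9.98
Remaining tier: 0 kWh (not reached)
Energy charge = $69.98; + service $5.96 = $75.94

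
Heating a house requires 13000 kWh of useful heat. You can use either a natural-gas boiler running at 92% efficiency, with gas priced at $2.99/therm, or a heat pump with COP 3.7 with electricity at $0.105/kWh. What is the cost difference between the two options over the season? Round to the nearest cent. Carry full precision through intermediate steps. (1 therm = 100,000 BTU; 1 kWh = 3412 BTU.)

$1072.65

Heat load = 13000 kWh × 3412 = 44,356,000 BTU
Gas: input = 44,356,000 / 0.92 = 48,213,043 BTU = 482.1 therm → 482.1 × $2.99 = $1,441.57
Heat pump: 44,356,000 BTU / 3412 = 13,000 kWh heat; / 3.7 = 3,514 kWh in → × $0.105 = $368.92
Difference = |$1,441.57 − $368.92| = $1,072.65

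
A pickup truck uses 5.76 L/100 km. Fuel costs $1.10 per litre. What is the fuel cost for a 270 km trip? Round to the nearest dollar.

$17

Fuel = 5.76 L/100 km × 270 km / 100 = 15.55 L
Cost = 15.55 L × $1.10/L = $17.11 ≈ $17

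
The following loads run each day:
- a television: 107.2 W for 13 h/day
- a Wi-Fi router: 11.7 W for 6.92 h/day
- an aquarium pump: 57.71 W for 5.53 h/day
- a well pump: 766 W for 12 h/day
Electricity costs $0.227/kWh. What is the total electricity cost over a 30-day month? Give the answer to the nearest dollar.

$75

television: 107.2 W × 13 h × 30 d = 41,808 Wh = 41.81 kWh
Wi-Fi router: 11.7 W × 6.92 h × 30 d = 2,429 Wh = 2.429 kWh
aquarium pump: 57.71 W × 5.53 h × 30 d = 9,574 Wh = 9.574 kWh
well pump: 766 W × 12 h × 30 d = 275,760 Wh = 275.8 kWh
Total energy = 41.81 + 2.429 + 9.574 + 275.8 = 329.6 kWh
Cost = 329.6 kWh × $0.227 = $74.81 ≈ $75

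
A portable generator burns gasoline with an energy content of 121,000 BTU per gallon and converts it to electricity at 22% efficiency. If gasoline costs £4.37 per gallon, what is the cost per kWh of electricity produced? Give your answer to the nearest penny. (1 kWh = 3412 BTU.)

Electrical output per gallon = 121,000 BTU × 0.22 / 3412 BTU/kWh = 7.802 kWh
Cost per kWh = £4.37 / 7.802 kWh = £0.560

£0.56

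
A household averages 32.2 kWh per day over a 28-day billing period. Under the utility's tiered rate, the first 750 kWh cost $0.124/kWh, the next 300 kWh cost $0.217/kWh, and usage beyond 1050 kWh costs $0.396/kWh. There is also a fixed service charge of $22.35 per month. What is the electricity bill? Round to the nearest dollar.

Usage = 32.2 kWh/day × 28 days = 901.6 kWh
First 750 kWh × $0.124 = $93.00
Next 151.6 kWh × $0.217 = $32.90
Remaining tier: 0 kWh (not reached)
Energy charge = $125.90; + service $22.35 = $148.25 ≈ $148

$148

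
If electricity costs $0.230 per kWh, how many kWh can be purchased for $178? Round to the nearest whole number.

774 kWh

$178 / $0.230 per kWh = 773.9 kWh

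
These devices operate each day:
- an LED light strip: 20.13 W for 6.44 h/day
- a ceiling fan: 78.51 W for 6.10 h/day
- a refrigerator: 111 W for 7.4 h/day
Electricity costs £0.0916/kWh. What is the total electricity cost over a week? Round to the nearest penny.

LED light strip: 20.13 W × 6.44 h × 7 d = 907 Wh = 0.9075 kWh
ceiling fan: 78.51 W × 6.10 h × 7 d = 3,352 Wh = 3.352 kWh
refrigerator: 111 W × 7.4 h × 7 d = 5,750 Wh = 5.75 kWh
Total energy = 0.9075 + 3.352 + 5.75 = 10.01 kWh
Cost = 10.01 kWh × £0.0916 = £0.92

£0.92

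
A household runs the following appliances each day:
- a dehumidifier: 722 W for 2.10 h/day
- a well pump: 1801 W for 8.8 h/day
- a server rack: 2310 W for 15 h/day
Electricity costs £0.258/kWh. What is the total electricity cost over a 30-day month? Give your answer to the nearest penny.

dehumidifier: 722 W × 2.10 h × 30 d = 45,486 Wh = 45.49 kWh
well pump: 1801 W × 8.8 h × 30 d = 475,464 Wh = 475.5 kWh
server rack: 2310 W × 15 h × 30 d = 1,039,500 Wh = 1,040 kWh
Total energy = 45.49 + 475.5 + 1,040 = 1,560 kWh
Cost = 1,560 kWh × £0.258 = £402.60

£402.60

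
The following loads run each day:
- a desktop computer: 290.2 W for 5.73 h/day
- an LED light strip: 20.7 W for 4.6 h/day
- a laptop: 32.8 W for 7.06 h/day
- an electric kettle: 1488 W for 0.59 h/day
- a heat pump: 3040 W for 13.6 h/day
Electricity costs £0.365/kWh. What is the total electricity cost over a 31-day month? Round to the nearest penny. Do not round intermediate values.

£500.25

desktop computer: 290.2 W × 5.73 h × 31 d = 51,548 Wh = 51.55 kWh
LED light strip: 20.7 W × 4.6 h × 31 d = 2,952 Wh = 2.952 kWh
laptop: 32.8 W × 7.06 h × 31 d = 7,179 Wh = 7.179 kWh
electric kettle: 1488 W × 0.59 h × 31 d = 27,216 Wh = 27.22 kWh
heat pump: 3040 W × 13.6 h × 31 d = 1,281,664 Wh = 1,282 kWh
Total energy = 51.55 + 2.952 + 7.179 + 27.22 + 1,282 = 1,371 kWh
Cost = 1,371 kWh × £0.365 = £500.25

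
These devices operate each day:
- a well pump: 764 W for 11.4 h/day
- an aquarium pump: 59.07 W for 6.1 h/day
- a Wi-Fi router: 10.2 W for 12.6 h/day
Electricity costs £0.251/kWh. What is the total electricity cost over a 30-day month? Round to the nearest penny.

well pump: 764 W × 11.4 h × 30 d = 261,288 Wh = 261.3 kWh
aquarium pump: 59.07 W × 6.1 h × 30 d = 10,810 Wh = 10.81 kWh
Wi-Fi router: 10.2 W × 12.6 h × 30 d = 3,856 Wh = 3.856 kWh
Total energy = 261.3 + 10.81 + 3.856 = 276 kWh
Cost = 276 kWh × £0.251 = £69.26

£69.26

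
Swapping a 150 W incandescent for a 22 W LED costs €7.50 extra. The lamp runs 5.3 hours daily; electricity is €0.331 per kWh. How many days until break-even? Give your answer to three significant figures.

Power saved = 150 − 22 = 128 W
Daily energy saved = 128 W × 5.3 h = 678.4 Wh = 0.6784 kWh
Daily savings = 0.6784 × €0.331 = €0.2246
Payback = €7.50 / €0.2246 per day = 33.4 days

33.4 days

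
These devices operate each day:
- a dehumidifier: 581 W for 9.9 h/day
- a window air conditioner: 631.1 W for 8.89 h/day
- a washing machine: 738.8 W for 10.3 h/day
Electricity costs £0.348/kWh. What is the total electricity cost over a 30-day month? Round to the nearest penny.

£198.07

dehumidifier: 581 W × 9.9 h × 30 d = 172,557 Wh = 172.6 kWh
window air conditioner: 631.1 W × 8.89 h × 30 d = 168,314 Wh = 168.3 kWh
washing machine: 738.8 W × 10.3 h × 30 d = 228,289 Wh = 228.3 kWh
Total energy = 172.6 + 168.3 + 228.3 = 569.2 kWh
Cost = 569.2 kWh × £0.348 = £198.07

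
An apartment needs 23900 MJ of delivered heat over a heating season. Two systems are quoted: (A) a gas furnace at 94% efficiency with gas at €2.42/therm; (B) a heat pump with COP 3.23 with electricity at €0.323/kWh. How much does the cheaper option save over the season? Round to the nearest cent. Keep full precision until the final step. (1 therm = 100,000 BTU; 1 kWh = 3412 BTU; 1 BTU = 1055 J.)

€80.73

Heat load = 23900 MJ = 23,900,000,000 J / 1055 = 22,654,028 BTU
Gas: input = 22,654,028 / 0.94 = 24,100,030 BTU = 241 therm → 241 × €2.42 = €583.22
Heat pump: 22,654,028 BTU / 3412 = 6,640 kWh heat; / 3.23 = 2,056 kWh in → × €0.323 = €663.95
Difference = |€583.22 − €663.95| = €80.73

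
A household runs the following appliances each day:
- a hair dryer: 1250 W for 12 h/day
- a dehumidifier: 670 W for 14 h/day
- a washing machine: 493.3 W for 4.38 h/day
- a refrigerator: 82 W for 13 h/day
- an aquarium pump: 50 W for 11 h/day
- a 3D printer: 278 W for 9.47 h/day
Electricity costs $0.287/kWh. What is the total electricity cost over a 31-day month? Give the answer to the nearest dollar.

hair dryer: 1250 W × 12 h × 31 d = 465,000 Wh = 465 kWh
dehumidifier: 670 W × 14 h × 31 d = 290,780 Wh = 290.8 kWh
washing machine: 493.3 W × 4.38 h × 31 d = 66,980 Wh = 66.98 kWh
refrigerator: 82 W × 13 h × 31 d = 33,046 Wh = 33.05 kWh
aquarium pump: 50 W × 11 h × 31 d = 17,050 Wh = 17.05 kWh
3D printer: 278 W × 9.47 h × 31 d = 81,612 Wh = 81.61 kWh
Total energy = 465 + 290.8 + 66.98 + 33.05 + 17.05 + 81.61 = 954.5 kWh
Cost = 954.5 kWh × $0.287 = $273.93 ≈ $274

$274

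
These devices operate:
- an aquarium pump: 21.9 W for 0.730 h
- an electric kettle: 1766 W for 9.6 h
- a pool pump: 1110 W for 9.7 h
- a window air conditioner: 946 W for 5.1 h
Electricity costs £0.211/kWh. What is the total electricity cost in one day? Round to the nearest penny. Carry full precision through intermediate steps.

£6.87

aquarium pump: 21.9 W × 0.730 h = 16 Wh = 0.01599 kWh
electric kettle: 1766 W × 9.6 h = 16,954 Wh = 16.95 kWh
pool pump: 1110 W × 9.7 h = 10,767 Wh = 10.77 kWh
window air conditioner: 946 W × 5.1 h = 4,825 Wh = 4.825 kWh
Total energy = 0.01599 + 16.95 + 10.77 + 4.825 = 32.56 kWh
Cost = 32.56 kWh × £0.211 = £6.87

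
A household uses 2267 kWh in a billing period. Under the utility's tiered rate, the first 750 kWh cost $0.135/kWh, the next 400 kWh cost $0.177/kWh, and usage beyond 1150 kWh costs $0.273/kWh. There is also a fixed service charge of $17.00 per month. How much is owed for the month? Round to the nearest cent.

$493.99

First 750 kWh × $0.135 = $101.25
Next 400 kWh × $0.177 = $70.80
Remaining 1117 kWh × $0.273 = $304.94
Energy charge = $476.99; + service $17.00 = $493.99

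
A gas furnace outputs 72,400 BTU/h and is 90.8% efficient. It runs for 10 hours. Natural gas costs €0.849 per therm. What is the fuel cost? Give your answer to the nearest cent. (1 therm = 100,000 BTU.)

Heat delivered = 72,400 BTU/h × 10 h = 724,000 BTU
Gas input = 724,000 / 0.908 = 797,357 BTU
= 797,357 / 100,000 = 7.974 therm
Cost = 7.974 × €0.849/therm = €6.77

€6.77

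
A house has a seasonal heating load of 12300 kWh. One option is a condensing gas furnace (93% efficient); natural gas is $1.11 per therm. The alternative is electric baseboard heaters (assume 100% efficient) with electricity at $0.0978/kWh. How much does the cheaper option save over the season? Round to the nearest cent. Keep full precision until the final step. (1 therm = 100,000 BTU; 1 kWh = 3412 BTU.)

Heat load = 12300 kWh × 3412 = 41,967,600 BTU
Gas: input = 41,967,600 / 0.93 = 45,126,452 BTU = 451.3 therm → 451.3 × $1.11 = $500.90
Electric: 41,967,600 BTU / 3412 = 12,300 kWh → × $0.0978 = $1,202.94
Difference = |$500.90 − $1,202.94| = $702.04

$702.04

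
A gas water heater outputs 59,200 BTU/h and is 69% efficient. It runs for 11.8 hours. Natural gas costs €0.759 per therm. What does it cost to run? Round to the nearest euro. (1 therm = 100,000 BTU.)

€8

Heat delivered = 59,200 BTU/h × 11.8 h = 698,560 BTU
Gas input = 698,560 / 0.69 = 1,012,406 BTU
= 1,012,406 / 100,000 = 10.12 therm
Cost = 10.12 × €0.759/therm = €7.68 ≈ €8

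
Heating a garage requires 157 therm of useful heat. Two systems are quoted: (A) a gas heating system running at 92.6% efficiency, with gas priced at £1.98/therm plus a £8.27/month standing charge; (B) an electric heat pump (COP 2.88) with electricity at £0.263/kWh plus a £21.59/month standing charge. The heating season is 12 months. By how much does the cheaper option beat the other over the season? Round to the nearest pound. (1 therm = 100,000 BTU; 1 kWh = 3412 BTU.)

Heat load = 157 therm × 100,000 = 15,700,000 BTU
Gas: input = 15,700,000 / 0.926 = 16,954,644 BTU = 169.5 therm → 169.5 × £1.98 = £335.70; + 12 × £8.27 standing = £434.94
Heat pump: 15,700,000 BTU / 3412 = 4,601 kWh heat; / 2.88 = 1,598 kWh in → × £0.263 = £420.20; + 12 × £21.59 standing = £679.28
Difference = |£434.94 − £679.28| = £244.34 ≈ £244

£244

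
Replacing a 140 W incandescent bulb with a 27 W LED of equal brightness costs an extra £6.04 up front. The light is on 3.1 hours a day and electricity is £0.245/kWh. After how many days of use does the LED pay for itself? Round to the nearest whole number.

70 days

Power saved = 140 − 27 = 113 W
Daily energy saved = 113 W × 3.1 h = 350.3 Wh = 0.3503 kWh
Daily savings = 0.3503 × £0.245 = £0.0858
Payback = £6.04 / £0.0858 per day = 70.38 days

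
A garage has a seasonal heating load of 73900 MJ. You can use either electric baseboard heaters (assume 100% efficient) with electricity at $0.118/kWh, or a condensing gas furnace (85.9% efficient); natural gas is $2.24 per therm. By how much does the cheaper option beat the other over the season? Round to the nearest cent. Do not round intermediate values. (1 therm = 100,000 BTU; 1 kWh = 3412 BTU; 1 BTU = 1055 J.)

$595.89

Heat load = 73900 MJ = 73,900,000,000 J / 1055 = 70,047,393 BTU
Gas: input = 70,047,393 / 0.859 = 81,545,277 BTU = 815.5 therm → 815.5 × $2.24 = $1,826.61
Electric: 70,047,393 BTU / 3412 = 20,530 kWh → × $0.118 = $2,422.51
Difference = |$1,826.61 − $2,422.51| = $595.89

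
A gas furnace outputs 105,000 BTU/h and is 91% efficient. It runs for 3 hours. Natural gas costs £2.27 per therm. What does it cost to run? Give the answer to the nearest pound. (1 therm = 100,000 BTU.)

Heat delivered = 105,000 BTU/h × 3 h = 315,000 BTU
Gas input = 315,000 / 0.91 = 346,154 BTU
= 346,154 / 100,000 = 3.462 therm
Cost = 3.462 × £2.27/therm = £7.86 ≈ £8

£8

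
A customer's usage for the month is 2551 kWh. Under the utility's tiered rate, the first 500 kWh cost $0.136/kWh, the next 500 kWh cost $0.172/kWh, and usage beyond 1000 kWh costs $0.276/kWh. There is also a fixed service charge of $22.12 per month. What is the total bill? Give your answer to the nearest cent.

$604.20

First 500 kWh × $0.136 = $68.00
Next 500 kWh × $0.172 = $86.00
Remaining 1551 kWh × $0.276 = $428.08
Energy charge = $582.08; + service $22.12 = $604.20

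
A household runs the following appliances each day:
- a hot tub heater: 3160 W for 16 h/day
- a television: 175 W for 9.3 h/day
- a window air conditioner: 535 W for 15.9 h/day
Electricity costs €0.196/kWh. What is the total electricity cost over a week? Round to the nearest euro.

hot tub heater: 3160 W × 16 h × 7 d = 353,920 Wh = 353.9 kWh
television: 175 W × 9.3 h × 7 d = 11,393 Wh = 11.39 kWh
window air conditioner: 535 W × 15.9 h × 7 d = 59,546 Wh = 59.55 kWh
Total energy = 353.9 + 11.39 + 59.55 = 424.9 kWh
Cost = 424.9 kWh × €0.196 = €83.27 ≈ €83

€83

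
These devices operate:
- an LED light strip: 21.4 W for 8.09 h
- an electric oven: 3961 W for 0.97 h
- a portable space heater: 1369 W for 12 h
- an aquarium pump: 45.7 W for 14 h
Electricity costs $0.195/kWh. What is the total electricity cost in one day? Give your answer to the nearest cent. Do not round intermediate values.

LED light strip: 21.4 W × 8.09 h = 173 Wh = 0.1731 kWh
electric oven: 3961 W × 0.97 h = 3,842 Wh = 3.842 kWh
portable space heater: 1369 W × 12 h = 16,428 Wh = 16.43 kWh
aquarium pump: 45.7 W × 14 h = 640 Wh = 0.6398 kWh
Total energy = 0.1731 + 3.842 + 16.43 + 0.6398 = 21.08 kWh
Cost = 21.08 kWh × $0.195 = $4.11

$4.11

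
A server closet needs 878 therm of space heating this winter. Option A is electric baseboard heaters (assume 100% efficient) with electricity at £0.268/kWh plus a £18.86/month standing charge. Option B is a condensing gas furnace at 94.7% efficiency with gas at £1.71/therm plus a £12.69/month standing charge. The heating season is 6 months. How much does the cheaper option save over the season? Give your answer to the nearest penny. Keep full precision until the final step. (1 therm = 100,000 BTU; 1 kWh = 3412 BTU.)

£5347.98

Heat load = 878 therm × 100,000 = 87,800,000 BTU
Gas: input = 87,800,000 / 0.947 = 92,713,833 BTU = 927.1 therm → 927.1 × £1.71 = £1,585.41; + 6 × £12.69 standing = £1,661.55
Electric: 87,800,000 BTU / 3412 = 25,730 kWh → × £0.268 = £6,896.37; + 6 × £18.86 standing = £7,009.53
Difference = |£1,661.55 − £7,009.53| = £5,347.98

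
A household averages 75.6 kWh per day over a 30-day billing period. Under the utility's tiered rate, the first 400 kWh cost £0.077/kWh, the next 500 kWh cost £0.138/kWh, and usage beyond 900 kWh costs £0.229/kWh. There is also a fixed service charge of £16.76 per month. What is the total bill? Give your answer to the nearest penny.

Usage = 75.6 kWh/day × 30 days = 2268 kWh
First 400 kWh × £0.077 = £30.80
Next 500 kWh × £0.138 = £69.00
Remaining 1368 kWh × £0.229 = £313.27
Energy charge = £413.07; + service £16.76 = £429.83

£429.83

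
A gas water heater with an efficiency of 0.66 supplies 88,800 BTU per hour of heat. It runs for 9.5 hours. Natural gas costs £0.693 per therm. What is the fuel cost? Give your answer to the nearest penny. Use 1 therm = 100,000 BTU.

£8.86

Heat delivered = 88,800 BTU/h × 9.5 h = 843,600 BTU
Gas input = 843,600 / 0.66 = 1,278,182 BTU
= 1,278,182 / 100,000 = 12.78 therm
Cost = 12.78 × £0.693/therm = £8.86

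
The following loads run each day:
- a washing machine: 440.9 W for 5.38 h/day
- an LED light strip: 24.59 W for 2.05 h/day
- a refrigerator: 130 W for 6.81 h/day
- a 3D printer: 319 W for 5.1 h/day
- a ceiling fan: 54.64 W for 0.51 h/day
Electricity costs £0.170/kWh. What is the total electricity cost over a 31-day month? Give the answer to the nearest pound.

washing machine: 440.9 W × 5.38 h × 31 d = 73,533 Wh = 73.53 kWh
LED light strip: 24.59 W × 2.05 h × 31 d = 1,563 Wh = 1.563 kWh
refrigerator: 130 W × 6.81 h × 31 d = 27,444 Wh = 27.44 kWh
3D printer: 319 W × 5.1 h × 31 d = 50,434 Wh = 50.43 kWh
ceiling fan: 54.64 W × 0.51 h × 31 d = 864 Wh = 0.8639 kWh
Total energy = 73.53 + 1.563 + 27.44 + 50.43 + 0.8639 = 153.8 kWh
Cost = 153.8 kWh × £0.170 = £26.15 ≈ £26

£26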